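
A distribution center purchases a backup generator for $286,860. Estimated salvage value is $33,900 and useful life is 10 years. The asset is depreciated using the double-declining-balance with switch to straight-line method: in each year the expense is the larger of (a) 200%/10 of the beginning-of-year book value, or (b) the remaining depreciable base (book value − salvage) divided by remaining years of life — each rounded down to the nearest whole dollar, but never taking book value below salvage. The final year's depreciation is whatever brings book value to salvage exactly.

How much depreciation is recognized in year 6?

$18,800

Depreciable base = $286,860 − $33,900 = $252,960.
Year 1: DB = ⌊$286,860 × 200%/10⌋ = $57,372; SL = ⌊$252,960/10⌋ = $25,296 → take DB $57,372. Book value $229,488.
Year 2: DB = ⌊$229,488 × 200%/10⌋ = $45,897; SL = ⌊$195,588/9⌋ = $21,732 → take DB $45,897. Book value $183,591.
Year 3: DB = ⌊$183,591 × 200%/10⌋ = $36,718; SL = ⌊$149,691/8⌋ = $18,711 → take DB $36,718. Book value $146,873.
Year 4: DB = ⌊$146,873 × 200%/10⌋ = $29,374; SL = ⌊$112,973/7⌋ = $16,139 → take DB $29,374. Book value $117,499.
Year 5: DB = ⌊$117,499 × 200%/10⌋ = $23,499; SL = ⌊$83,599/6⌋ = $13,933 → take DB $23,499. Book value $94,000.
Year 6: DB = ⌊$94,000 × 200%/10⌋ = $18,800; SL = ⌊$60,100/5⌋ = $12,020 → take DB $18,800. Book value $75,200.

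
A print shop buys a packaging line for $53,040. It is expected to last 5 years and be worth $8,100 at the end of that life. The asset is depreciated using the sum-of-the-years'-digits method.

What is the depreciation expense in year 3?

Depreciable base = $53,040 − $8,100 = $44,940.
Sum of the years' digits = 5+4+3+2+1 = 15.
Year 1: $44,940 × 5/15 = $14,980. Book value $38,060.
Year 2: $44,940 × 4/15 = $11,984. Book value $26,076.
Year 3: $44,940 × 3/15 = $8,988. Book value $17,088.

$8,988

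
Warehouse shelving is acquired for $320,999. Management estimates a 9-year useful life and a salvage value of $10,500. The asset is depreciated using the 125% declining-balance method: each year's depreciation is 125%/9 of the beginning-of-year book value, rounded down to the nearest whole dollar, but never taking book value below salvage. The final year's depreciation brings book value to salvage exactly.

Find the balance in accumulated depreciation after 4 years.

Depreciable base = $320,999 − $10,500 = $310,499.
Year 1: ⌊$320,999 × 125%/9⌋ = $44,583. Book value $276,416.
Year 2: ⌊$276,416 × 125%/9⌋ = $38,391. Book value $238,025.
Year 3: ⌊$238,025 × 125%/9⌋ = $33,059. Book value $204,966.
Year 4: ⌊$204,966 × 125%/9⌋ = $28,467. Book value $176,499.
Accumulated through year 4 = $320,999 − $176,499 = $144,500.

$144,500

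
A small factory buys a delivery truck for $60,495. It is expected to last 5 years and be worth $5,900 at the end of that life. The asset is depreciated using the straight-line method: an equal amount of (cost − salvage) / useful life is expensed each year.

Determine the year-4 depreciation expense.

Depreciable base = $60,495 − $5,900 = $54,595.
Annual expense = $54,595 / 5 = $10,919.

$10,919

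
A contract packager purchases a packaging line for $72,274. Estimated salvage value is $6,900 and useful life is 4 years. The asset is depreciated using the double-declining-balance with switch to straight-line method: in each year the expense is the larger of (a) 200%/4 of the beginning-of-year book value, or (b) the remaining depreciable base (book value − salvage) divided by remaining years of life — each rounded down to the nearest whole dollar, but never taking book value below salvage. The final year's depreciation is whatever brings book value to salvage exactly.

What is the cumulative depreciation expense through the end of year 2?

$54,205

Depreciable base = $72,274 − $6,900 = $65,374.
Year 1: DB = ⌊$72,274 × 200%/4⌋ = $36,137; SL = ⌊$65,374/4⌋ = $16,343 → take DB $36,137. Book value $36,137.
Year 2: DB = ⌊$36,137 × 200%/4⌋ = $18,068; SL = ⌊$29,237/3⌋ = $9,745 → take DB $18,068. Book value $18,069.
Accumulated through year 2 = $72,274 − $18,069 = $54,205.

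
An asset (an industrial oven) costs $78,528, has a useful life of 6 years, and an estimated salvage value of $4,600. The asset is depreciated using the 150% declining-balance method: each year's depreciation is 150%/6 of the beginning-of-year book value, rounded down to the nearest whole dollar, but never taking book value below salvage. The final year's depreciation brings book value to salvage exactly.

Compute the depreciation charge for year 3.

Depreciable base = $78,528 − $4,600 = $73,928.
Year 1: ⌊$78,528 × 150%/6⌋ = $19,632. Book value $58,896.
Year 2: ⌊$58,896 × 150%/6⌋ = $14,724. Book value $44,172.
Year 3: ⌊$44,172 × 150%/6⌋ = $11,043. Book value $33,129.

$11,043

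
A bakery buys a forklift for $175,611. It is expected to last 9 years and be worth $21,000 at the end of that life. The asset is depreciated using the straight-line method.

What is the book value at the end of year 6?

$72,537

Depreciable base = $175,611 − $21,000 = $154,611.
Annual expense = $154,611 / 9 = $17,179.
End of year 1: book value $158,432.
End of year 2: book value $141,253.
End of year 3: book value $124,074.
End of year 4: book value $106,895.
End of year 5: book value $89,716.
End of year 6: book value $72,537.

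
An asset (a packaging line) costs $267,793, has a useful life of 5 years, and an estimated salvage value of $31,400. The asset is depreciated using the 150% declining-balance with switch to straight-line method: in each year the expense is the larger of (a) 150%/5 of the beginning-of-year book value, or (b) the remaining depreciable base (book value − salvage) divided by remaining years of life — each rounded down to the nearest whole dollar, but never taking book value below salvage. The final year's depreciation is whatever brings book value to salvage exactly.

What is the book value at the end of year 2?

$131,220

Depreciable base = $267,793 − $31,400 = $236,393.
Year 1: DB = ⌊$267,793 × 150%/5⌋ = $80,337; SL = ⌊$236,393/5⌋ = $47,278 → take DB $80,337. Book value $187,456.
Year 2: DB = ⌊$187,456 × 150%/5⌋ = $56,236; SL = ⌊$156,056/4⌋ = $39,014 → take DB $56,236. Book value $131,220.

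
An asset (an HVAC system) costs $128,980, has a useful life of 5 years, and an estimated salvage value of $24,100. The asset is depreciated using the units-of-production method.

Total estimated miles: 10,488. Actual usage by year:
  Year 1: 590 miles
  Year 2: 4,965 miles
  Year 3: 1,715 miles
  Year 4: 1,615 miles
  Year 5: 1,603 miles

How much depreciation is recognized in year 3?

Depreciable base = $128,980 − $24,100 = $104,880.
Rate = $104,880 / 10,488 miles = $10 per mile.
Year 1: 590 × $10 = $5,900. Book value $123,080.
Year 2: 4,965 × $10 = $49,650. Book value $73,430.
Year 3: 1,715 × $10 = $17,150. Book value $56,280.

$17,150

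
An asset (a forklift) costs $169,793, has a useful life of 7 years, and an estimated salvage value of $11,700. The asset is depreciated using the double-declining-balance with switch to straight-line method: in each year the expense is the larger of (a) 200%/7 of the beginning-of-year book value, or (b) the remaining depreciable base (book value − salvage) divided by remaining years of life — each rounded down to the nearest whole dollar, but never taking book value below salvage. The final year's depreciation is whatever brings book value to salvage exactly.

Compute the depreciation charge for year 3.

Depreciable base = $169,793 − $11,700 = $158,093.
Year 1: DB = ⌊$169,793 × 200%/7⌋ = $48,512; SL = ⌊$158,093/7⌋ = $22,584 → take DB $48,512. Book value $121,281.
Year 2: DB = ⌊$121,281 × 200%/7⌋ = $34,651; SL = ⌊$109,581/6⌋ = $18,263 → take DB $34,651. Book value $86,630.
Year 3: DB = ⌊$86,630 × 200%/7⌋ = $24,751; SL = ⌊$74,930/5⌋ = $14,986 → take DB $24,751. Book value $61,879.

$24,751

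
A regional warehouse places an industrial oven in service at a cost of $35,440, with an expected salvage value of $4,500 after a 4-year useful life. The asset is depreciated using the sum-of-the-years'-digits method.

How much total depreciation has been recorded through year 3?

$27,846

Depreciable base = $35,440 − $4,500 = $30,940.
Sum of the years' digits = 4+3+2+1 = 10.
Year 1: $30,940 × 4/10 = $12,376. Book value $23,064.
Year 2: $30,940 × 3/10 = $9,282. Book value $13,782.
Year 3: $30,940 × 2/10 = $6,188. Book value $7,594.
Accumulated through year 3 = $35,440 − $7,594 = $27,846.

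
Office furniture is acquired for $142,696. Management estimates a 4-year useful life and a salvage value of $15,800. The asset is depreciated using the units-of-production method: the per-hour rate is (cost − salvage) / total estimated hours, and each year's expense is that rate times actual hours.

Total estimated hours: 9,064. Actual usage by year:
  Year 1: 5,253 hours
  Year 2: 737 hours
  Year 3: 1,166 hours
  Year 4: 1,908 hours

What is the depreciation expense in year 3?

$16,324

Depreciable base = $142,696 − $15,800 = $126,896.
Rate = $126,896 / 9,064 hours = $14 per hour.
Year 1: 5,253 × $14 = $73,542. Book value $69,154.
Year 2: 737 × $14 = $10,318. Book value $58,836.
Year 3: 1,166 × $14 = $16,324. Book value $42,512.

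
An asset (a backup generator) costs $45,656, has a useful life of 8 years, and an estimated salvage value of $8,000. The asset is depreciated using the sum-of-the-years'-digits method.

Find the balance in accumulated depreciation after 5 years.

$31,380

Depreciable base = $45,656 − $8,000 = $37,656.
Sum of the years' digits = 8+7+6+5+4+3+2+1 = 36.
Year 1: $37,656 × 8/36 = $8,368. Book value $37,288.
Year 2: $37,656 × 7/36 = $7,322. Book value $29,966.
Year 3: $37,656 × 6/36 = $6,276. Book value $23,690.
Year 4: $37,656 × 5/36 = $5,230. Book value $18,460.
Year 5: $37,656 × 4/36 = $4,184. Book value $14,276.
Accumulated through year 5 = $45,656 − $14,276 = $31,380.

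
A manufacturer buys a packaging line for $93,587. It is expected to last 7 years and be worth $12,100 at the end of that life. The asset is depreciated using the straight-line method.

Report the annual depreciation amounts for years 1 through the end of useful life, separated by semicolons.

$11,641; $11,641; $11,641; $11,641; $11,641; $11,641; $11,641

Depreciable base = $93,587 − $12,100 = $81,487.
Annual expense = $81,487 / 7 = $11,641.
End of year 1: book value $81,946.
End of year 2: book value $70,305.
End of year 3: book value $58,664.
End of year 4: book value $47,023.
End of year 5: book value $35,382.
End of year 6: book value $23,741.
End of year 7: book value $12,100.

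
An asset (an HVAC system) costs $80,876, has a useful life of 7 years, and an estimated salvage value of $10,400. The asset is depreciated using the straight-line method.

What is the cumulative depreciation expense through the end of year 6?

$60,408

Depreciable base = $80,876 − $10,400 = $70,476.
Annual expense = $70,476 / 7 = $10,068.
End of year 1: book value $70,808.
End of year 2: book value $60,740.
End of year 3: book value $50,672.
End of year 4: book value $40,604.
End of year 5: book value $30,536.
End of year 6: book value $20,468.
Accumulated through year 6 = $80,876 − $20,468 = $60,408.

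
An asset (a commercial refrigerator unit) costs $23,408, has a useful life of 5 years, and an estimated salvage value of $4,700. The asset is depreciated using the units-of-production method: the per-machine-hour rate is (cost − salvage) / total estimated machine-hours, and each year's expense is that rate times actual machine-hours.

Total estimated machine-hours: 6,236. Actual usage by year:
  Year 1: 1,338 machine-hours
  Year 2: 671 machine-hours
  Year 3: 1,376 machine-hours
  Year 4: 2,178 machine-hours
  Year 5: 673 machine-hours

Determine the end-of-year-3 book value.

$13,253

Depreciable base = $23,408 − $4,700 = $18,708.
Rate = $18,708 / 6,236 machine-hours = $3 per machine-hour.
Year 1: 1,338 × $3 = $4,014. Book value $19,394.
Year 2: 671 × $3 = $2,013. Book value $17,381.
Year 3: 1,376 × $3 = $4,128. Book value $13,253.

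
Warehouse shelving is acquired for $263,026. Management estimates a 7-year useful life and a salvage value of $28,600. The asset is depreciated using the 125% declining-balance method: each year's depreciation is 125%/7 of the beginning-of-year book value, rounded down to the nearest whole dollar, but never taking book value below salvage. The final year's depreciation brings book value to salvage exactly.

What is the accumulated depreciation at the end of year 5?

Depreciable base = $263,026 − $28,600 = $234,426.
Year 1: ⌊$263,026 × 125%/7⌋ = $46,968. Book value $216,058.
Year 2: ⌊$216,058 × 125%/7⌋ = $38,581. Book value $177,477.
Year 3: ⌊$177,477 × 125%/7⌋ = $31,692. Book value $145,785.
Year 4: ⌊$145,785 × 125%/7⌋ = $26,033. Book value $119,752.
Year 5: ⌊$119,752 × 125%/7⌋ = $21,384. Book value $98,368.
Accumulated through year 5 = $263,026 − $98,368 = $164,658.

$164,658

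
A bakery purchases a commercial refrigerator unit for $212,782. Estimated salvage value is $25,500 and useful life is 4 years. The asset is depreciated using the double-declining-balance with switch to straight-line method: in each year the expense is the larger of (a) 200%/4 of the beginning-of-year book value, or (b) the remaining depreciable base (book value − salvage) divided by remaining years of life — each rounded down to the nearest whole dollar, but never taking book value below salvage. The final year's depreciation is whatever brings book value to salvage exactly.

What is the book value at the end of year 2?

Depreciable base = $212,782 − $25,500 = $187,282.
Year 1: DB = ⌊$212,782 × 200%/4⌋ = $106,391; SL = ⌊$187,282/4⌋ = $46,820 → take DB $106,391. Book value $106,391.
Year 2: DB = ⌊$106,391 × 200%/4⌋ = $53,195; SL = ⌊$80,891/3⌋ = $26,963 → take DB $53,195. Book value $53,196.

$53,196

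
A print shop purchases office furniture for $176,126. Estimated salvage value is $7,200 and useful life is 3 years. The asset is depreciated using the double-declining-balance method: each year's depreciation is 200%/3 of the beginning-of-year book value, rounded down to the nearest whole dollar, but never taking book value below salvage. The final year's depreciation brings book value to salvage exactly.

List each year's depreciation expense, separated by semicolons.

Depreciable base = $176,126 − $7,200 = $168,926.
Year 1: ⌊$176,126 × 200%/3⌋ = $117,417. Book value $58,709.
Year 2: ⌊$58,709 × 200%/3⌋ = $39,139. Book value $19,570.
Year 3 (final): $19,570 − $7,200 = $12,370. Book value $7,200.

$117,417; $39,139; $12,370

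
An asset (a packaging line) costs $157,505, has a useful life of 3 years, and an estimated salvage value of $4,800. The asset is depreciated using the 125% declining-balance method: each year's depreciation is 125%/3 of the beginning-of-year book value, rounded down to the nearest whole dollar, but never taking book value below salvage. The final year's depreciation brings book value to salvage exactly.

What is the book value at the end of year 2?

$53,596

Depreciable base = $157,505 − $4,800 = $152,705.
Year 1: ⌊$157,505 × 125%/3⌋ = $65,627. Book value $91,878.
Year 2: ⌊$91,878 × 125%/3⌋ = $38,282. Book value $53,596.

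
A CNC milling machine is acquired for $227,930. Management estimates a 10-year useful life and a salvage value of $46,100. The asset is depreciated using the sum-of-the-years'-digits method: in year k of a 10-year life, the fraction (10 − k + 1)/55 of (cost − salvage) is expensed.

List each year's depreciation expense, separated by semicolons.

Depreciable base = $227,930 − $46,100 = $181,830.
Sum of the years' digits = 10+9+8+7+6+5+4+3+2+1 = 55.
Year 1: $181,830 × 10/55 = $33,060. Book value $194,870.
Year 2: $181,830 × 9/55 = $29,754. Book value $165,116.
Year 3: $181,830 × 8/55 = $26,448. Book value $138,668.
Year 4: $181,830 × 7/55 = $23,142. Book value $115,526.
Year 5: $181,830 × 6/55 = $19,836. Book value $95,690.
Year 6: $181,830 × 5/55 = $16,530. Book value $79,160.
Year 7: $181,830 × 4/55 = $13,224. Book value $65,936.
Year 8: $181,830 × 3/55 = $9,918. Book value $56,018.
Year 9: $181,830 × 2/55 = $6,612. Book value $49,406.
Year 10: $181,830 × 1/55 = $3,306. Book value $46,100.

$33,060; $29,754; $26,448; $23,142; $19,836; $16,530; $13,224; $9,918; $6,612; $3,306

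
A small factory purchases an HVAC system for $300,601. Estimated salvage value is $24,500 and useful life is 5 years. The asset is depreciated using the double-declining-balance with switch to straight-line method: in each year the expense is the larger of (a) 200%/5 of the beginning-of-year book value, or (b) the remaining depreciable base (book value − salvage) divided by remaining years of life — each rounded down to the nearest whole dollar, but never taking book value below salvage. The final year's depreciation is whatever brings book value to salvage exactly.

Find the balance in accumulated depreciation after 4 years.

Depreciable base = $300,601 − $24,500 = $276,101.
Year 1: DB = ⌊$300,601 × 200%/5⌋ = $120,240; SL = ⌊$276,101/5⌋ = $55,220 → take DB $120,240. Book value $180,361.
Year 2: DB = ⌊$180,361 × 200%/5⌋ = $72,144; SL = ⌊$155,861/4⌋ = $38,965 → take DB $72,144. Book value $108,217.
Year 3: DB = ⌊$108,217 × 200%/5⌋ = $43,286; SL = ⌊$83,717/3⌋ = $27,905 → take DB $43,286. Book value $64,931.
Year 4: DB = ⌊$64,931 × 200%/5⌋ = $25,972; SL = ⌊$40,431/2⌋ = $20,215 → take DB $25,972. Book value $38,959.
Accumulated through year 4 = $300,601 − $38,959 = $261,642.

$261,642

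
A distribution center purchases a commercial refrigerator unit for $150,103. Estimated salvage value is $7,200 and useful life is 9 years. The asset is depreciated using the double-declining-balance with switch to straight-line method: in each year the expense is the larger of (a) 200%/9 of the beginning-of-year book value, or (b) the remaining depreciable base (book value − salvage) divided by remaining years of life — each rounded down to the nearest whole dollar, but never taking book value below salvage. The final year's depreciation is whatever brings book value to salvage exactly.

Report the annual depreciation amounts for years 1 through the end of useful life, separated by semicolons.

Depreciable base = $150,103 − $7,200 = $142,903.
Year 1: DB = ⌊$150,103 × 200%/9⌋ = $33,356; SL = ⌊$142,903/9⌋ = $15,878 → take DB $33,356. Book value $116,747.
Year 2: DB = ⌊$116,747 × 200%/9⌋ = $25,943; SL = ⌊$109,547/8⌋ = $13,693 → take DB $25,943. Book value $90,804.
Year 3: DB = ⌊$90,804 × 200%/9⌋ = $20,178; SL = ⌊$83,604/7⌋ = $11,943 → take DB $20,178. Book value $70,626.
Year 4: DB = ⌊$70,626 × 200%/9⌋ = $15,694; SL = ⌊$63,426/6⌋ = $10,571 → take DB $15,694. Book value $54,932.
Year 5: DB = ⌊$54,932 × 200%/9⌋ = $12,207; SL = ⌊$47,732/5⌋ = $9,546 → take DB $12,207. Book value $42,725.
Year 6: DB = ⌊$42,725 × 200%/9⌋ = $9,494; SL = ⌊$35,525/4⌋ = $8,881 → take DB $9,494. Book value $33,231.
Year 7: DB = ⌊$33,231 × 200%/9⌋ = $7,384; SL = ⌊$26,031/3⌋ = $8,677 → take SL $8,677. Book value $24,554.
Year 8: DB = ⌊$24,554 × 200%/9⌋ = $5,456; SL = ⌊$17,354/2⌋ = $8,677 → take SL $8,677. Book value $15,877.
Year 9 (final): $15,877 − $7,200 = $8,677. Book value $7,200.

$33,356; $25,943; $20,178; $15,694; $12,207; $9,494; $8,677; $8,677; $8,677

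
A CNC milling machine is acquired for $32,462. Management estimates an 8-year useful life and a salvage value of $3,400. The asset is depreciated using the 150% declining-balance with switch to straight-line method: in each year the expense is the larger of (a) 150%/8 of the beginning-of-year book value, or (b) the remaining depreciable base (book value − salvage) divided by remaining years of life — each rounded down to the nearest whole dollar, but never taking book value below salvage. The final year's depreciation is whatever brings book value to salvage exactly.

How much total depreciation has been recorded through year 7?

Depreciable base = $32,462 − $3,400 = $29,062.
Year 1: DB = ⌊$32,462 × 150%/8⌋ = $6,086; SL = ⌊$29,062/8⌋ = $3,632 → take DB $6,086. Book value $26,376.
Year 2: DB = ⌊$26,376 × 150%/8⌋ = $4,945; SL = ⌊$22,976/7⌋ = $3,282 → take DB $4,945. Book value $21,431.
Year 3: DB = ⌊$21,431 × 150%/8⌋ = $4,018; SL = ⌊$18,031/6⌋ = $3,005 → take DB $4,018. Book value $17,413.
Year 4: DB = ⌊$17,413 × 150%/8⌋ = $3,264; SL = ⌊$14,013/5⌋ = $2,802 → take DB $3,264. Book value $14,149.
Year 5: DB = ⌊$14,149 × 150%/8⌋ = $2,652; SL = ⌊$10,749/4⌋ = $2,687 → take SL $2,687. Book value $11,462.
Year 6: DB = ⌊$11,462 × 150%/8⌋ = $2,149; SL = ⌊$8,062/3⌋ = $2,687 → take SL $2,687. Book value $8,775.
Year 7: DB = ⌊$8,775 × 150%/8⌋ = $1,645; SL = ⌊$5,375/2⌋ = $2,687 → take SL $2,687. Book value $6,088.
Accumulated through year 7 = $32,462 − $6,088 = $26,374.

$26,374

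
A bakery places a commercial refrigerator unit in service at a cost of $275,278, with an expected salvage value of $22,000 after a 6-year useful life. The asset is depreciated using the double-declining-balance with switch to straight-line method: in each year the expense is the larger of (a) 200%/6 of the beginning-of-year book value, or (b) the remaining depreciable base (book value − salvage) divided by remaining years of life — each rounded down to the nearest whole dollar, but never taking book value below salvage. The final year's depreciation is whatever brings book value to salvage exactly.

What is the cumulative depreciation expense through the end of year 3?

Depreciable base = $275,278 − $22,000 = $253,278.
Year 1: DB = ⌊$275,278 × 200%/6⌋ = $91,759; SL = ⌊$253,278/6⌋ = $42,213 → take DB $91,759. Book value $183,519.
Year 2: DB = ⌊$183,519 × 200%/6⌋ = $61,173; SL = ⌊$161,519/5⌋ = $32,303 → take DB $61,173. Book value $122,346.
Year 3: DB = ⌊$122,346 × 200%/6⌋ = $40,782; SL = ⌊$100,346/4⌋ = $25,086 → take DB $40,782. Book value $81,564.
Accumulated through year 3 = $275,278 − $81,564 = $193,714.

$193,714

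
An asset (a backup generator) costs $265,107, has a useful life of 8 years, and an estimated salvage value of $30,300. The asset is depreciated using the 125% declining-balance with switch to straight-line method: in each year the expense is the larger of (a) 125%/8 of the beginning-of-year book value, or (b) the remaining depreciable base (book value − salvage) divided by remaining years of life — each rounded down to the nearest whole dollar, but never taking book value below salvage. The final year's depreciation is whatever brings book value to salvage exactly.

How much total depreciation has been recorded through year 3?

Depreciable base = $265,107 − $30,300 = $234,807.
Year 1: DB = ⌊$265,107 × 125%/8⌋ = $41,422; SL = ⌊$234,807/8⌋ = $29,350 → take DB $41,422. Book value $223,685.
Year 2: DB = ⌊$223,685 × 125%/8⌋ = $34,950; SL = ⌊$193,385/7⌋ = $27,626 → take DB $34,950. Book value $188,735.
Year 3: DB = ⌊$188,735 × 125%/8⌋ = $29,489; SL = ⌊$158,435/6⌋ = $26,405 → take DB $29,489. Book value $159,246.
Accumulated through year 3 = $265,107 − $159,246 = $105,861.

$105,861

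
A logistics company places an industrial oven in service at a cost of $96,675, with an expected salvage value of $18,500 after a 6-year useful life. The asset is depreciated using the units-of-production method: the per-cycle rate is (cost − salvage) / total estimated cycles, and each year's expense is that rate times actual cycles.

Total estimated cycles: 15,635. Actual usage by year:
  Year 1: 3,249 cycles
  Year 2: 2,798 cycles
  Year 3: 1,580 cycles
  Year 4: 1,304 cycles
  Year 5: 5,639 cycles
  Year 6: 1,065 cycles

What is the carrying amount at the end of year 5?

$23,825

Depreciable base = $96,675 − $18,500 = $78,175.
Rate = $78,175 / 15,635 cycles = $5 per cycle.
Year 1: 3,249 × $5 = $16,245. Book value $80,430.
Year 2: 2,798 × $5 = $13,990. Book value $66,440.
Year 3: 1,580 × $5 = $7,900. Book value $58,540.
Year 4: 1,304 × $5 = $6,520. Book value $52,020.
Year 5: 5,639 × $5 = $28,195. Book value $23,825.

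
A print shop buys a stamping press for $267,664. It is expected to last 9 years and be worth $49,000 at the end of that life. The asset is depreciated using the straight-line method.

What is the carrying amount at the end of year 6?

Depreciable base = $267,664 − $49,000 = $218,664.
Annual expense = $218,664 / 9 = $24,296.
End of year 1: book value $243,368.
End of year 2: book value $219,072.
End of year 3: book value $194,776.
End of year 4: book value $170,480.
End of year 5: book value $146,184.
End of year 6: book value $121,888.

$121,888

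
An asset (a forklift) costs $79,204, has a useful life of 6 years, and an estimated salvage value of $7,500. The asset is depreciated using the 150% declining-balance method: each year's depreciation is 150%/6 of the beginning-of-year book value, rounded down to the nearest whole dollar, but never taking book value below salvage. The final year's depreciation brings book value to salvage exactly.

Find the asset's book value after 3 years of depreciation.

Depreciable base = $79,204 − $7,500 = $71,704.
Year 1: ⌊$79,204 × 150%/6⌋ = $19,801. Book value $59,403.
Year 2: ⌊$59,403 × 150%/6⌋ = $14,850. Book value $44,553.
Year 3: ⌊$44,553 × 150%/6⌋ = $11,138. Book value $33,415.

$33,415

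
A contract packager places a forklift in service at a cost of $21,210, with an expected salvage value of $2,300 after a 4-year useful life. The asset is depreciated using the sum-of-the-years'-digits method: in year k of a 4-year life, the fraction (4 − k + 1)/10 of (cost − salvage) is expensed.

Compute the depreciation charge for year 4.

$1,891

Depreciable base = $21,210 − $2,300 = $18,910.
Sum of the years' digits = 4+3+2+1 = 10.
Year 1: $18,910 × 4/10 = $7,564. Book value $13,646.
Year 2: $18,910 × 3/10 = $5,673. Book value $7,973.
Year 3: $18,910 × 2/10 = $3,782. Book value $4,191.
Year 4: $18,910 × 1/10 = $1,891. Book value $2,300.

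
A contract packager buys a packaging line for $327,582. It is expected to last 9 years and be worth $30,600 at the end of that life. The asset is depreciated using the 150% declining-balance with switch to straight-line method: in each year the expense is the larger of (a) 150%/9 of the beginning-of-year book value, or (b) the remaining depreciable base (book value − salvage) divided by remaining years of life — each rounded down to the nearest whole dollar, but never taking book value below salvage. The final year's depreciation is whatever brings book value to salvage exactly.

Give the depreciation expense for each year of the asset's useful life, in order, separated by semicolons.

Depreciable base = $327,582 − $30,600 = $296,982.
Year 1: DB = ⌊$327,582 × 150%/9⌋ = $54,597; SL = ⌊$296,982/9⌋ = $32,998 → take DB $54,597. Book value $272,985.
Year 2: DB = ⌊$272,985 × 150%/9⌋ = $45,497; SL = ⌊$242,385/8⌋ = $30,298 → take DB $45,497. Book value $227,488.
Year 3: DB = ⌊$227,488 × 150%/9⌋ = $37,914; SL = ⌊$196,888/7⌋ = $28,126 → take DB $37,914. Book value $189,574.
Year 4: DB = ⌊$189,574 × 150%/9⌋ = $31,595; SL = ⌊$158,974/6⌋ = $26,495 → take DB $31,595. Book value $157,979.
Year 5: DB = ⌊$157,979 × 150%/9⌋ = $26,329; SL = ⌊$127,379/5⌋ = $25,475 → take DB $26,329. Book value $131,650.
Year 6: DB = ⌊$131,650 × 150%/9⌋ = $21,941; SL = ⌊$101,050/4⌋ = $25,262 → take SL $25,262. Book value $106,388.
Year 7: DB = ⌊$106,388 × 150%/9⌋ = $17,731; SL = ⌊$75,788/3⌋ = $25,262 → take SL $25,262. Book value $81,126.
Year 8: DB = ⌊$81,126 × 150%/9⌋ = $13,521; SL = ⌊$50,526/2⌋ = $25,263 → take SL $25,263. Book value $55,863.
Year 9 (final): $55,863 − $30,600 = $25,263. Book value $30,600.

$54,597; $45,497; $37,914; $31,595; $26,329; $25,262; $25,262; $25,263; $25,263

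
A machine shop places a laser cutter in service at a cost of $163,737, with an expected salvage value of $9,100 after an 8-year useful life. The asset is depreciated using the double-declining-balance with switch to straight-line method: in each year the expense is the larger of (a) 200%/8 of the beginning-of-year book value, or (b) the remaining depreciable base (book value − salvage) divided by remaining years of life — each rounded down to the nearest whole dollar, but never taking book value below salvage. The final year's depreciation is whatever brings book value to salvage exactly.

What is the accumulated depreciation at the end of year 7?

Depreciable base = $163,737 − $9,100 = $154,637.
Year 1: DB = ⌊$163,737 × 200%/8⌋ = $40,934; SL = ⌊$154,637/8⌋ = $19,329 → take DB $40,934. Book value $122,803.
Year 2: DB = ⌊$122,803 × 200%/8⌋ = $30,700; SL = ⌊$113,703/7⌋ = $16,243 → take DB $30,700. Book value $92,103.
Year 3: DB = ⌊$92,103 × 200%/8⌋ = $23,025; SL = ⌊$83,003/6⌋ = $13,833 → take DB $23,025. Book value $69,078.
Year 4: DB = ⌊$69,078 × 200%/8⌋ = $17,269; SL = ⌊$59,978/5⌋ = $11,995 → take DB $17,269. Book value $51,809.
Year 5: DB = ⌊$51,809 × 200%/8⌋ = $12,952; SL = ⌊$42,709/4⌋ = $10,677 → take DB $12,952. Book value $38,857.
Year 6: DB = ⌊$38,857 × 200%/8⌋ = $9,714; SL = ⌊$29,757/3⌋ = $9,919 → take SL $9,919. Book value $28,938.
Year 7: DB = ⌊$28,938 × 200%/8⌋ = $7,234; SL = ⌊$19,838/2⌋ = $9,919 → take SL $9,919. Book value $19,019.
Accumulated through year 7 = $163,737 − $19,019 = $144,718.

$144,718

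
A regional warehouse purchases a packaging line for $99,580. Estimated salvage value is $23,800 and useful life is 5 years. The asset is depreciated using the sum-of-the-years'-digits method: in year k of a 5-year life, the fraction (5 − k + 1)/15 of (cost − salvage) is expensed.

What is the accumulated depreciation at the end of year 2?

Depreciable base = $99,580 − $23,800 = $75,780.
Sum of the years' digits = 5+4+3+2+1 = 15.
Year 1: $75,780 × 5/15 = $25,260. Book value $74,320.
Year 2: $75,780 × 4/15 = $20,208. Book value $54,112.
Accumulated through year 2 = $99,580 − $54,112 = $45,468.

$45,468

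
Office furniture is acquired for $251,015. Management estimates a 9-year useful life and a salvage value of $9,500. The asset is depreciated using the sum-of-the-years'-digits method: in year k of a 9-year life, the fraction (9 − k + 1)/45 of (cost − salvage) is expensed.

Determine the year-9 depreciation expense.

$5,367

Depreciable base = $251,015 − $9,500 = $241,515.
Sum of the years' digits = 9+8+7+6+5+4+3+2+1 = 45.
Year 1: $241,515 × 9/45 = $48,303. Book value $202,712.
Year 2: $241,515 × 8/45 = $42,936. Book value $159,776.
Year 3: $241,515 × 7/45 = $37,569. Book value $122,207.
Year 4: $241,515 × 6/45 = $32,202. Book value $90,005.
Year 5: $241,515 × 5/45 = $26,835. Book value $63,170.
Year 6: $241,515 × 4/45 = $21,468. Book value $41,702.
Year 7: $241,515 × 3/45 = $16,101. Book value $25,601.
Year 8: $241,515 × 2/45 = $10,734. Book value $14,867.
Year 9: $241,515 × 1/45 = $5,367. Book value $9,500.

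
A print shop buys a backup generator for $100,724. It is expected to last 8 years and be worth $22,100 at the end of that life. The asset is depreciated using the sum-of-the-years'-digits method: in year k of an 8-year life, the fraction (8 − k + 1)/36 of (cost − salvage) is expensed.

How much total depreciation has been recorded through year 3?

$45,864

Depreciable base = $100,724 − $22,100 = $78,624.
Sum of the years' digits = 8+7+6+5+4+3+2+1 = 36.
Year 1: $78,624 × 8/36 = $17,472. Book value $83,252.
Year 2: $78,624 × 7/36 = $15,288. Book value $67,964.
Year 3: $78,624 × 6/36 = $13,104. Book value $54,860.
Accumulated through year 3 = $100,724 − $54,860 = $45,864.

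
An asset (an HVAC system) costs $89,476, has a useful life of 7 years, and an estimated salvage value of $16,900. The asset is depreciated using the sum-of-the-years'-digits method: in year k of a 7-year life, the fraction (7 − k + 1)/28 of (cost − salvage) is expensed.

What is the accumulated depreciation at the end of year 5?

$64,800

Depreciable base = $89,476 − $16,900 = $72,576.
Sum of the years' digits = 7+6+5+4+3+2+1 = 28.
Year 1: $72,576 × 7/28 = $18,144. Book value $71,332.
Year 2: $72,576 × 6/28 = $15,552. Book value $55,780.
Year 3: $72,576 × 5/28 = $12,960. Book value $42,820.
Year 4: $72,576 × 4/28 = $10,368. Book value $32,452.
Year 5: $72,576 × 3/28 = $7,776. Book value $24,676.
Accumulated through year 5 = $89,476 − $24,676 = $64,800.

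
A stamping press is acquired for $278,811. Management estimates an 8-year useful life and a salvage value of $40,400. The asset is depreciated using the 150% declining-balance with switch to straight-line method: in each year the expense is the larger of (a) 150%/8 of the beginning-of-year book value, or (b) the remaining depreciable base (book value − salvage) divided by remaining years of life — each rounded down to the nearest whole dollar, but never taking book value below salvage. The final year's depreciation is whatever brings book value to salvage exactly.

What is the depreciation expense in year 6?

Depreciable base = $278,811 − $40,400 = $238,411.
Year 1: DB = ⌊$278,811 × 150%/8⌋ = $52,277; SL = ⌊$238,411/8⌋ = $29,801 → take DB $52,277. Book value $226,534.
Year 2: DB = ⌊$226,534 × 150%/8⌋ = $42,475; SL = ⌊$186,134/7⌋ = $26,590 → take DB $42,475. Book value $184,059.
Year 3: DB = ⌊$184,059 × 150%/8⌋ = $34,511; SL = ⌊$143,659/6⌋ = $23,943 → take DB $34,511. Book value $149,548.
Year 4: DB = ⌊$149,548 × 150%/8⌋ = $28,040; SL = ⌊$109,148/5⌋ = $21,829 → take DB $28,040. Book value $121,508.
Year 5: DB = ⌊$121,508 × 150%/8⌋ = $22,782; SL = ⌊$81,108/4⌋ = $20,277 → take DB $22,782. Book value $98,726.
Year 6: DB = ⌊$98,726 × 150%/8⌋ = $18,511; SL = ⌊$58,326/3⌋ = $19,442 → take SL $19,442. Book value $79,284.

$19,442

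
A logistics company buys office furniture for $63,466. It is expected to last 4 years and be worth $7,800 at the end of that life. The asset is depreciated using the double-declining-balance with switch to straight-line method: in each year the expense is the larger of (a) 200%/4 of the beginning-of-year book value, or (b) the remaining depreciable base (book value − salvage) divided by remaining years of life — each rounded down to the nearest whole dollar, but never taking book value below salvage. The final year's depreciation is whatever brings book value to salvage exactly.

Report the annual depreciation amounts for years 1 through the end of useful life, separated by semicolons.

Depreciable base = $63,466 − $7,800 = $55,666.
Year 1: DB = ⌊$63,466 × 200%/4⌋ = $31,733; SL = ⌊$55,666/4⌋ = $13,916 → take DB $31,733. Book value $31,733.
Year 2: DB = ⌊$31,733 × 200%/4⌋ = $15,866; SL = ⌊$23,933/3⌋ = $7,977 → take DB $15,866. Book value $15,867.
Year 3: DB = ⌊$15,867 × 200%/4⌋ = $7,933; SL = ⌊$8,067/2⌋ = $4,033 → take DB $7,933. Book value $7,934.
Year 4 (final): $7,934 − $7,800 = $134. Book value $7,800.

$31,733; $15,866; $7,933; $134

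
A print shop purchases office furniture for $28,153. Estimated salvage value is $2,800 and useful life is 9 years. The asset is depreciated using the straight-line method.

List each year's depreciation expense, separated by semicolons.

Depreciable base = $28,153 − $2,800 = $25,353.
Annual expense = $25,353 / 9 = $2,817.
End of year 1: book value $25,336.
End of year 2: book value $22,519.
End of year 3: book value $19,702.
End of year 4: book value $16,885.
End of year 5: book value $14,068.
End of year 6: book value $11,251.
End of year 7: book value $8,434.
End of year 8: book value $5,617.
End of year 9: book value $2,800.

$2,817; $2,817; $2,817; $2,817; $2,817; $2,817; $2,817; $2,817; $2,817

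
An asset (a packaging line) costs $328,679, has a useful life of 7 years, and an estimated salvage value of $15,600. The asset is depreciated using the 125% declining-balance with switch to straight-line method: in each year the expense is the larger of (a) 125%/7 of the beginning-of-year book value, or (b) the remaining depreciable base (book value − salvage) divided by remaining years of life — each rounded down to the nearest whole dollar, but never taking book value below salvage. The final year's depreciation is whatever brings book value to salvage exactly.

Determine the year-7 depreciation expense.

Depreciable base = $328,679 − $15,600 = $313,079.
Year 1: DB = ⌊$328,679 × 125%/7⌋ = $58,692; SL = ⌊$313,079/7⌋ = $44,725 → take DB $58,692. Book value $269,987.
Year 2: DB = ⌊$269,987 × 125%/7⌋ = $48,211; SL = ⌊$254,387/6⌋ = $42,397 → take DB $48,211. Book value $221,776.
Year 3: DB = ⌊$221,776 × 125%/7⌋ = $39,602; SL = ⌊$206,176/5⌋ = $41,235 → take SL $41,235. Book value $180,541.
Year 4: DB = ⌊$180,541 × 125%/7⌋ = $32,239; SL = ⌊$164,941/4⌋ = $41,235 → take SL $41,235. Book value $139,306.
Year 5: DB = ⌊$139,306 × 125%/7⌋ = $24,876; SL = ⌊$123,706/3⌋ = $41,235 → take SL $41,235. Book value $98,071.
Year 6: DB = ⌊$98,071 × 125%/7⌋ = $17,512; SL = ⌊$82,471/2⌋ = $41,235 → take SL $41,235. Book value $56,836.
Year 7 (final): $56,836 − $15,600 = $41,236. Book value $15,600.

$41,236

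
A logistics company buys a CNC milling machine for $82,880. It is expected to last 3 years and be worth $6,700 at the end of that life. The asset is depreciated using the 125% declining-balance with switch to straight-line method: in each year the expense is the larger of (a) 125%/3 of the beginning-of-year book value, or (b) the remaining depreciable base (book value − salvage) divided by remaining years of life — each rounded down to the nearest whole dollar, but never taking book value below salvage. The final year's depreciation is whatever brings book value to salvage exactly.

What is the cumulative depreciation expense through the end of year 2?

$55,356

Depreciable base = $82,880 − $6,700 = $76,180.
Year 1: DB = ⌊$82,880 × 125%/3⌋ = $34,533; SL = ⌊$76,180/3⌋ = $25,393 → take DB $34,533. Book value $48,347.
Year 2: DB = ⌊$48,347 × 125%/3⌋ = $20,144; SL = ⌊$41,647/2⌋ = $20,823 → take SL $20,823. Book value $27,524.
Accumulated through year 2 = $82,880 − $27,524 = $55,356.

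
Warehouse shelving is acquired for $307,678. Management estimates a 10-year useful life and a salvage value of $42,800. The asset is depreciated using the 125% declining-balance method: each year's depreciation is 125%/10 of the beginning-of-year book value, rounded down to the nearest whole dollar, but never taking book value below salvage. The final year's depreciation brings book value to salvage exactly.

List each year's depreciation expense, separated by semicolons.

$38,459; $33,652; $29,445; $25,765; $22,544; $19,726; $17,260; $15,103; $13,215; $49,709

Depreciable base = $307,678 − $42,800 = $264,878.
Year 1: ⌊$307,678 × 125%/10⌋ = $38,459. Book value $269,219.
Year 2: ⌊$269,219 × 125%/10⌋ = $33,652. Book value $235,567.
Year 3: ⌊$235,567 × 125%/10⌋ = $29,445. Book value $206,122.
Year 4: ⌊$206,122 × 125%/10⌋ = $25,765. Book value $180,357.
Year 5: ⌊$180,357 × 125%/10⌋ = $22,544. Book value $157,813.
Year 6: ⌊$157,813 × 125%/10⌋ = $19,726. Book value $138,087.
Year 7: ⌊$138,087 × 125%/10⌋ = $17,260. Book value $120,827.
Year 8: ⌊$120,827 × 125%/10⌋ = $15,103. Book value $105,724.
Year 9: ⌊$105,724 × 125%/10⌋ = $13,215. Book value $92,509.
Year 10 (final): $92,509 − $42,800 = $49,709. Book value $42,800.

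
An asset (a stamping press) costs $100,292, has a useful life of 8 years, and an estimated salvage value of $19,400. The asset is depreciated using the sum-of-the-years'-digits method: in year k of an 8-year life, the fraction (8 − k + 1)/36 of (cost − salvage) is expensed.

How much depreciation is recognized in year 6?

$6,741

Depreciable base = $100,292 − $19,400 = $80,892.
Sum of the years' digits = 8+7+6+5+4+3+2+1 = 36.
Year 1: $80,892 × 8/36 = $17,976. Book value $82,316.
Year 2: $80,892 × 7/36 = $15,729. Book value $66,587.
Year 3: $80,892 × 6/36 = $13,482. Book value $53,105.
Year 4: $80,892 × 5/36 = $11,235. Book value $41,870.
Year 5: $80,892 × 4/36 = $8,988. Book value $32,882.
Year 6: $80,892 × 3/36 = $6,741. Book value $26,141.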